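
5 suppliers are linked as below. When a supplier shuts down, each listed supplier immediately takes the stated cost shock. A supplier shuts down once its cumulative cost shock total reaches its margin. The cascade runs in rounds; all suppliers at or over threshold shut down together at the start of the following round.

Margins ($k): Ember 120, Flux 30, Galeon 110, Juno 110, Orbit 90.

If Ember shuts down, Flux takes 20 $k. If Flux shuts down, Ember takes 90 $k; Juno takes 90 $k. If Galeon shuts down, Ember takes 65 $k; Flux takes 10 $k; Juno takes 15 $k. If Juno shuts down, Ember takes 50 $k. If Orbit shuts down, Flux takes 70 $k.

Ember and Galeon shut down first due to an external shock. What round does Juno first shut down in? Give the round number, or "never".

Round 1 — Ember, Galeon shut down (initial).
  Flux: +20+10 → 30 ≥ 30
  Juno: +15 → 15 < 110
Round 2 — Flux shuts down.
  Juno: +90 → 105 < 110
No further shutdowns.

never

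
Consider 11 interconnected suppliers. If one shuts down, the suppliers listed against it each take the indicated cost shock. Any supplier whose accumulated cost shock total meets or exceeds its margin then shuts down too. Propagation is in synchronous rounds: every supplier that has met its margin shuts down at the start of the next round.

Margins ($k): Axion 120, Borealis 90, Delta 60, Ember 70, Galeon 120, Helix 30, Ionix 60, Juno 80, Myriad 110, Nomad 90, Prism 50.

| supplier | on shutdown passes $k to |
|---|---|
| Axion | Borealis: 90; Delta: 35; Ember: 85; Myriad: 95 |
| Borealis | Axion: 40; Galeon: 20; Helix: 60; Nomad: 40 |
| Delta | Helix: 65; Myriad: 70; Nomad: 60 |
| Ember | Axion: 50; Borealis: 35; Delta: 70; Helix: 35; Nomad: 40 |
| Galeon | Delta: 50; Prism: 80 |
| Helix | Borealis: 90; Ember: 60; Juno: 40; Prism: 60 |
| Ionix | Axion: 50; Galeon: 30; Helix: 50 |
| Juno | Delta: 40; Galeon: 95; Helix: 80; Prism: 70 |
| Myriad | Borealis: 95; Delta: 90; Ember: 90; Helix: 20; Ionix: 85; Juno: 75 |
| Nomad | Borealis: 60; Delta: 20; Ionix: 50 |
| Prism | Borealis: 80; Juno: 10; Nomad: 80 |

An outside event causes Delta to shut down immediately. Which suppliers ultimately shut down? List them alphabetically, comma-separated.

Borealis, Delta, Helix, Nomad, Prism

Round 1 — Delta shuts down (initial).
  Helix: +65 → 65 ≥ 30
  Myriad: +70 → 70 < 110
  Nomad: +60 → 60 < 90
Round 2 — Helix shuts down.
  Borealis: +90 → 90 ≥ 90
  Ember: +60 → 60 < 70
  Juno: +40 → 40 < 80
  Prism: +60 → 60 ≥ 50
Round 3 — Borealis, Prism shut down.
  Axion: +40 → 40 < 120
  Galeon: +20 → 20 < 120
  Juno: +10 → 50 < 80
  Nomad: +40+80 → 180 ≥ 90
Round 4 — Nomad shuts down.
  Ionix: +50 → 50 < 60
No further shutdowns.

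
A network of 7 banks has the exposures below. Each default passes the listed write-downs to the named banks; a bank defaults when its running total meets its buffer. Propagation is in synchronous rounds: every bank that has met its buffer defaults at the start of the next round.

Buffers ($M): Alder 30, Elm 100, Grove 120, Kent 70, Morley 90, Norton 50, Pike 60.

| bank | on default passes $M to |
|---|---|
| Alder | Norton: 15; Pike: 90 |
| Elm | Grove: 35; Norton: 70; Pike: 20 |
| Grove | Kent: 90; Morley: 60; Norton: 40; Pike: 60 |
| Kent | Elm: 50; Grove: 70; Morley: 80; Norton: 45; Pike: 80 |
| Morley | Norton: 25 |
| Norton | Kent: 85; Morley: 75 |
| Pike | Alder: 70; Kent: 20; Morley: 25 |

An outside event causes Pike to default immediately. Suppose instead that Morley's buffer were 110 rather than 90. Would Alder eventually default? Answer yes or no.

yes

With Morley's buffer at 110:
Round 1 — Pike defaults (initial).
  Alder: +70 → 70 ≥ 30
  Kent: +20 → 20 < 70
  Morley: +25 → 25 < 110
Round 2 — Alder defaults.
  Norton: +15 → 15 < 50
No further defaults.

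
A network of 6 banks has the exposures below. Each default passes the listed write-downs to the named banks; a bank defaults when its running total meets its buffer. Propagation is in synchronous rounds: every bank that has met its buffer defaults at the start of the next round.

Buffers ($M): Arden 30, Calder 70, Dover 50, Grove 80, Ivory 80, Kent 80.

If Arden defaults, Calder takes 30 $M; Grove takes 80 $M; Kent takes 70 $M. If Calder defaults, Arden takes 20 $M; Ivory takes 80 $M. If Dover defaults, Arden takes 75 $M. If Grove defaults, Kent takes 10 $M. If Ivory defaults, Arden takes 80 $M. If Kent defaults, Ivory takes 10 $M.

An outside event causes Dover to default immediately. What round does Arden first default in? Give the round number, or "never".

2

Round 1 — Dover defaults (initial).
  Arden: +75 → 75 ≥ 30
Round 2 — Arden defaults.
  Calder: +30 → 30 < 70
  Grove: +80 → 80 ≥ 80
  Kent: +70 → 70 < 80
Round 3 — Grove defaults.
  Kent: +10 → 80 ≥ 80
Round 4 — Kent defaults.
  Ivory: +10 → 10 < 80
No further defaults.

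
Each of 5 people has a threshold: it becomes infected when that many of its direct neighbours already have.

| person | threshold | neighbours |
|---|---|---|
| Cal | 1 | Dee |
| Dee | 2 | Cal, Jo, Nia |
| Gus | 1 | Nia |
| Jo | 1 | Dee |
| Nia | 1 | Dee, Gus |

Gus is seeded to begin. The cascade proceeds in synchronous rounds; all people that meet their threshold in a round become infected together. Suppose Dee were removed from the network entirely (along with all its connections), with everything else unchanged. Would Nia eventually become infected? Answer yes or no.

yes

With Dee removed:
Round 1 — Gus becomes infected (initial).
Round 2 — checking thresholds:
  Nia: 1 of 1 neighbours ≥ 1, becomes infected.
Round 3 — no new infections; cascade stops.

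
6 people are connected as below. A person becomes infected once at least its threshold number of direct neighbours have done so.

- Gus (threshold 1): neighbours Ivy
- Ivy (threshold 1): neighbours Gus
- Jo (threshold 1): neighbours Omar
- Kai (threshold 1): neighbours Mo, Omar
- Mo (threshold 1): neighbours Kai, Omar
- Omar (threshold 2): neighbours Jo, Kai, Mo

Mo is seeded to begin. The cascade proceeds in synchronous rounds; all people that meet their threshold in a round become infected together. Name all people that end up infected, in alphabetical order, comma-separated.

Round 1 — Mo becomes infected (initial).
Round 2 — checking thresholds:
  Kai: 1 of 2 neighbours ≥ 1, becomes infected.
  Omar: 1 of 3 neighbours < 2, below threshold.
Round 3 — checking thresholds:
  Omar: 2 of 3 neighbours ≥ 2, becomes infected.
Round 4 — checking thresholds:
  Jo: 1 of 1 neighbours ≥ 1, becomes infected.
Round 5 — no new infections; cascade stops.

Jo, Kai, Mo, Omar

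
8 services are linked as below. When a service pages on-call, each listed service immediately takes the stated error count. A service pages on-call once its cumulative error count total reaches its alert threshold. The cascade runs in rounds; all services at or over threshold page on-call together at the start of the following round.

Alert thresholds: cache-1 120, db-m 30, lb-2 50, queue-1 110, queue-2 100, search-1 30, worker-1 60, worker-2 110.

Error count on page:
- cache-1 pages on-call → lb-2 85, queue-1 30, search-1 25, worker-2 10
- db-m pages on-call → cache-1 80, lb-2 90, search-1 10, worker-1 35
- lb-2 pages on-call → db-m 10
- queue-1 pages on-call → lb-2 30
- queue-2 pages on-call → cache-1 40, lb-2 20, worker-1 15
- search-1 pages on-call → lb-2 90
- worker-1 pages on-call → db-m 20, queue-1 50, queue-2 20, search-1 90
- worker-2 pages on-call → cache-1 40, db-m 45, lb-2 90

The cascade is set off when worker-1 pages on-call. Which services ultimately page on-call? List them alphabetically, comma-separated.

db-m, lb-2, search-1, worker-1

Round 1 — worker-1 pages on-call (initial).
  db-m: +20 → 20 < 30
  queue-1: +50 → 50 < 110
  queue-2: +20 → 20 < 100
  search-1: +90 → 90 ≥ 30
Round 2 — search-1 pages on-call.
  lb-2: +90 → 90 ≥ 50
Round 3 — lb-2 pages on-call.
  db-m: +10 → 30 ≥ 30
Round 4 — db-m pages on-call.
  cache-1: +80 → 80 < 120
No further pages.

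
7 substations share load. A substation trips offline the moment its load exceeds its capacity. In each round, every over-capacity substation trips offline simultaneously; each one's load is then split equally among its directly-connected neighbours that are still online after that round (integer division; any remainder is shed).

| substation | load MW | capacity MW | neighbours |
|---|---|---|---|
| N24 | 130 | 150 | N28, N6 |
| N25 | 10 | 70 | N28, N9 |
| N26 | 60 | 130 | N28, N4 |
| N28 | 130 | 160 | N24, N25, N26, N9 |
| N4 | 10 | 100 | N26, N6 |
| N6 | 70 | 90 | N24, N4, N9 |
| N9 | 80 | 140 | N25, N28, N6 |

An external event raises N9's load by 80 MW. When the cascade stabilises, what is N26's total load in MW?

121

Round 1 — N9 at 160 > 140. N9 trips offline.
  N9 sheds 160 MW to N25, N28, N6: 53 each (1 lost).
    N25: 10+53 = 63 ≤ 70
    N28: 130+53 = 183 > 160
    N6: 70+53 = 123 > 90
Round 2 — N28, N6 trip offline.
  N28 sheds 183 MW to N24, N25, N26: 61 each.
    N24: 130+61 = 191 > 150
    N25: 63+61 = 124 > 70
    N26: 60+61 = 121 ≤ 130
  N6 sheds 123 MW to N24, N4: 61 each (1 lost).
    N24: 191+61 = 252 > 150
    N4: 10+61 = 71 ≤ 100
Round 3 — N24, N25 trip offline.
  N24 sheds 252 MW: no online neighbours, lost.
  N25 sheds 124 MW: no online neighbours, lost.
No further trips.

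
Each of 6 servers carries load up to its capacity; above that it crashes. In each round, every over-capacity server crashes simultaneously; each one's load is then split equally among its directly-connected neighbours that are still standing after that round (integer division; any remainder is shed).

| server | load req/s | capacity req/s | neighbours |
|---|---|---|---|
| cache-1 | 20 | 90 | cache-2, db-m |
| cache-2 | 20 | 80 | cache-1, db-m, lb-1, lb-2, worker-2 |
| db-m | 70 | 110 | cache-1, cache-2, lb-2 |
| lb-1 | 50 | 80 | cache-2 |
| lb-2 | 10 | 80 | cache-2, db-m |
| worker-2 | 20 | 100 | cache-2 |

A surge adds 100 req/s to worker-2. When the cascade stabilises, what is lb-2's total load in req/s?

Round 1 — worker-2 at 120 > 100. worker-2 crashes.
  worker-2 sheds 120 req/s to cache-2: 120 each.
    cache-2: 20+120 = 140 > 80
Round 2 — cache-2 crashes.
  cache-2 sheds 140 req/s to cache-1, db-m, lb-1, lb-2: 35 each.
    cache-1: 20+35 = 55 ≤ 90
    db-m: 70+35 = 105 ≤ 110
    lb-1: 50+35 = 85 > 80
    lb-2: 10+35 = 45 ≤ 80
Round 3 — lb-1 crashes.
  lb-1 sheds 85 req/s: no online neighbours, lost.
No further crashes.

45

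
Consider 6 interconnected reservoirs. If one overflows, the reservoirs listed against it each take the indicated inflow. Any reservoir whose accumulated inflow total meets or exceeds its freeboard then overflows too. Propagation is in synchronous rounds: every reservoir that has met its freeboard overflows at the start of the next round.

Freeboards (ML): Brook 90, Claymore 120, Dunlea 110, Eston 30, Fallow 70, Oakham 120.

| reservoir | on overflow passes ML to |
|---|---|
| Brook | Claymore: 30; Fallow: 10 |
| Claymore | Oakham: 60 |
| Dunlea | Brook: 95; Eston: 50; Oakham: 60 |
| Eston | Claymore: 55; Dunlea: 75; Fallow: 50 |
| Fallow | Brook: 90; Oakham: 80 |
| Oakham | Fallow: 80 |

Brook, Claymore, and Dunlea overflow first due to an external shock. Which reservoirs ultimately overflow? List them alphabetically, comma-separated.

Round 1 — Brook, Claymore, Dunlea overflow (initial).
  Eston: +50 → 50 ≥ 30
  Fallow: +10 → 10 < 70
  Oakham: +60+60 → 120 ≥ 120
Round 2 — Eston, Oakham overflow.
  Fallow: +50+80 → 140 ≥ 70
Round 3 — Fallow overflows.
No further overflows.

Brook, Claymore, Dunlea, Eston, Fallow, Oakham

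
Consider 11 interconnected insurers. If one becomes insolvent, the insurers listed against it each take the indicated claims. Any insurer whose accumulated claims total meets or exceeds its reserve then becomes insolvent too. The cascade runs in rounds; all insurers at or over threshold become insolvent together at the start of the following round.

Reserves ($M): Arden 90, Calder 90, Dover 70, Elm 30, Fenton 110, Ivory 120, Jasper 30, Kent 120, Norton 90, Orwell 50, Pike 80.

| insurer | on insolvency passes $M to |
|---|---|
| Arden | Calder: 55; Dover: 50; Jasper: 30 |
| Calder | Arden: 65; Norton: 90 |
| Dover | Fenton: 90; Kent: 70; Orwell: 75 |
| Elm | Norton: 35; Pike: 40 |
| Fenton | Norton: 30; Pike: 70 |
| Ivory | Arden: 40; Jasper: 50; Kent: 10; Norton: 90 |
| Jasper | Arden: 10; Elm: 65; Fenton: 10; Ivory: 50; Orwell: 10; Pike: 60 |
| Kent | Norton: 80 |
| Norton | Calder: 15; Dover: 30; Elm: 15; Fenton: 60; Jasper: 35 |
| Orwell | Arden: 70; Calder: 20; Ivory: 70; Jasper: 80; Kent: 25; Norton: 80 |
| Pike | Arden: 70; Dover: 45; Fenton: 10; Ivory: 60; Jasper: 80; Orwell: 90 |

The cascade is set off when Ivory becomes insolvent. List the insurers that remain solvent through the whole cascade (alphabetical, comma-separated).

Round 1 — Ivory becomes insolvent (initial).
  Arden: +40 → 40 < 90
  Jasper: +50 → 50 ≥ 30
  Kent: +10 → 10 < 120
  Norton: +90 → 90 ≥ 90
Round 2 — Jasper, Norton become insolvent.
  Arden: +10 → 50 < 90
  Calder: +15 → 15 < 90
  Dover: +30 → 30 < 70
  Elm: +65+15 → 80 ≥ 30
  Fenton: +10+60 → 70 < 110
  Orwell: +10 → 10 < 50
  Pike: +60 → 60 < 80
Round 3 — Elm becomes insolvent.
  Pike: +40 → 100 ≥ 80
Round 4 — Pike becomes insolvent.
  Arden: +70 → 120 ≥ 90
  Dover: +45 → 75 ≥ 70
  Fenton: +10 → 80 < 110
  Orwell: +90 → 100 ≥ 50
Round 5 — Arden, Dover, Orwell become insolvent.
  Calder: +55+20 → 90 ≥ 90
  Fenton: +90 → 170 ≥ 110
  Kent: +70+25 → 105 < 120
Round 6 — Calder, Fenton become insolvent.
No further insolvencies.

Kent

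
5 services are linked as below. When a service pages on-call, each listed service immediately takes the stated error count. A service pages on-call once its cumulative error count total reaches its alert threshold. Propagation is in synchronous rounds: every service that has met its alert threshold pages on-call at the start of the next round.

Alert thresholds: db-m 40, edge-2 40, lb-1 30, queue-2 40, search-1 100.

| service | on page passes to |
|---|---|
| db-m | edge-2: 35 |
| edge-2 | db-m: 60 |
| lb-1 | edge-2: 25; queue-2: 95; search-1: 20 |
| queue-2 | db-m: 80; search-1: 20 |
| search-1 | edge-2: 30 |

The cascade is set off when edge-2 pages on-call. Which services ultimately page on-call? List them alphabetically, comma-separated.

db-m, edge-2

Round 1 — edge-2 pages on-call (initial).
  db-m: +60 → 60 ≥ 40
Round 2 — db-m pages on-call.
No further pages.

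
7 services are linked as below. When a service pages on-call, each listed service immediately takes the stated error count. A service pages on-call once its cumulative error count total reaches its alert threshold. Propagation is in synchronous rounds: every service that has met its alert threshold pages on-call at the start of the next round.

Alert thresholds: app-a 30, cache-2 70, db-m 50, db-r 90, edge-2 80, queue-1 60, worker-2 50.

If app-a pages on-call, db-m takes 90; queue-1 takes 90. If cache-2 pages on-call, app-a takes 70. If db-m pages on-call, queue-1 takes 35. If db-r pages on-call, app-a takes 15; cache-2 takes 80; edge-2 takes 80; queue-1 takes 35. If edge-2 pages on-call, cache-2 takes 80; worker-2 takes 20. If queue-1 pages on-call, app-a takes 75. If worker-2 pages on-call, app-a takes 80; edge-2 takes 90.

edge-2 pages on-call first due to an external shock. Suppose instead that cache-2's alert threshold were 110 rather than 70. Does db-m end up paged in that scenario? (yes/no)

With cache-2's alert threshold at 110:
Round 1 — edge-2 pages on-call (initial).
  cache-2: +80 → 80 < 110
  worker-2: +20 → 20 < 50
No further pages.

no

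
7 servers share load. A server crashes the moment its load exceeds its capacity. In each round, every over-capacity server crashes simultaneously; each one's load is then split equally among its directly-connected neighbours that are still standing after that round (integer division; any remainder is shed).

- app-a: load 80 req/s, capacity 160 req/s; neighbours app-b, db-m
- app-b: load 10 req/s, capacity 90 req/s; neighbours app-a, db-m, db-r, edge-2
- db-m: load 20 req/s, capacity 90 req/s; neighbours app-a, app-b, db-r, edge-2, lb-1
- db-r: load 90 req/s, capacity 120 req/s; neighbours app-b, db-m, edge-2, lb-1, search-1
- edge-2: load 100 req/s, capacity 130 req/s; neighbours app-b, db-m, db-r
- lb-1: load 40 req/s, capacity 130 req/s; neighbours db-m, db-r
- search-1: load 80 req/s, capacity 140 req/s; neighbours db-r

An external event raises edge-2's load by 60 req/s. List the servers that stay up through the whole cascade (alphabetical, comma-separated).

lb-1, search-1

Round 1 — edge-2 at 160 > 130. edge-2 crashes.
  edge-2 sheds 160 req/s to app-b, db-m, db-r: 53 each (1 lost).
    app-b: 10+53 = 63 ≤ 90
    db-m: 20+53 = 73 ≤ 90
    db-r: 90+53 = 143 > 120
Round 2 — db-r crashes.
  db-r sheds 143 req/s to app-b, db-m, lb-1, search-1: 35 each (3 lost).
    app-b: 63+35 = 98 > 90
    db-m: 73+35 = 108 > 90
    lb-1: 40+35 = 75 ≤ 130
    search-1: 80+35 = 115 ≤ 140
Round 3 — app-b, db-m crash.
  app-b sheds 98 req/s to app-a: 98 each.
    app-a: 80+98 = 178 > 160
  db-m sheds 108 req/s to app-a, lb-1: 54 each.
    app-a: 178+54 = 232 > 160
    lb-1: 75+54 = 129 ≤ 130
Round 4 — app-a crashes.
  app-a sheds 232 req/s: no online neighbours, lost.
No further crashes.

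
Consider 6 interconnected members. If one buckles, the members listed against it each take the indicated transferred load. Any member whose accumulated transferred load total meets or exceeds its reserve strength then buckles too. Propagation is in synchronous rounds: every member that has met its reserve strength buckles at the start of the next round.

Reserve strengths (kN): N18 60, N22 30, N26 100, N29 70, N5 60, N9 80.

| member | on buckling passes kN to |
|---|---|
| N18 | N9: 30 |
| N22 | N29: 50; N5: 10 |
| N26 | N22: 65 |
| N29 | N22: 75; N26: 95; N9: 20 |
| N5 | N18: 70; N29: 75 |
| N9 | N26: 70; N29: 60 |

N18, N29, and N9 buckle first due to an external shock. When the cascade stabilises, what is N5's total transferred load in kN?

10

Round 1 — N18, N29, N9 buckle (initial).
  N22: +75 → 75 ≥ 30
  N26: +95+70 → 165 ≥ 100
Round 2 — N22, N26 buckle.
  N5: +10 → 10 < 60
No further bucklings.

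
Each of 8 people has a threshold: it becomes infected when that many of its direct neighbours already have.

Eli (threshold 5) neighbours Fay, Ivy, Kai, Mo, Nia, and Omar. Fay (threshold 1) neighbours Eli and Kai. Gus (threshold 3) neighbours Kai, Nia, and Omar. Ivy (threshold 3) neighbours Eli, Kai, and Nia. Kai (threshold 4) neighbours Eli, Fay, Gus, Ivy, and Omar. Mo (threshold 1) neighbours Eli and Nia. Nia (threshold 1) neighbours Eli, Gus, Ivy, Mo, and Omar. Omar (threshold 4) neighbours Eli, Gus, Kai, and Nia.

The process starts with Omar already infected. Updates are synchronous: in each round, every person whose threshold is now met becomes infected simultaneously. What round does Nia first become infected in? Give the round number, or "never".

Round 1 — Omar becomes infected (initial).
Round 2 — checking thresholds:
  Eli: 1 of 6 neighbours < 5, holds.
  Gus: 1 of 3 neighbours < 3, holds.
  Kai: 1 of 5 neighbours < 4, holds.
  Nia: 1 of 5 neighbours ≥ 1, becomes infected.
Round 3 — checking thresholds:
  Eli: 2 of 6 neighbours < 5, holds.
  Gus: 2 of 3 neighbours < 3, holds.
  Ivy: 1 of 3 neighbours < 3, holds.
  Kai: 1 of 5 neighbours < 4, holds.
  Mo: 1 of 2 neighbours ≥ 1, becomes infected.
Round 4 — no new infections; cascade stops.

2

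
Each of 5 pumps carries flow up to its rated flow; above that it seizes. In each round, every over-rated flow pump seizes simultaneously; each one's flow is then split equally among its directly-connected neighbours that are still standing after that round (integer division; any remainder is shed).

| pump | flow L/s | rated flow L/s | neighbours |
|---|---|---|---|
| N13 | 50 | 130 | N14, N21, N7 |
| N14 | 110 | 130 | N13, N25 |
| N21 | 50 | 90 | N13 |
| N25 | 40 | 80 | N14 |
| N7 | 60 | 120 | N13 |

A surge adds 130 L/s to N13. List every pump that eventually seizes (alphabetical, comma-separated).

N13, N14, N21, N25

Round 1 — N13 at 180 > 130. N13 seizes.
  N13 sheds 180 L/s to N14, N21, N7: 60 each.
    N14: 110+60 = 170 > 130
    N21: 50+60 = 110 > 90
    N7: 60+60 = 120 ≤ 120
Round 2 — N14, N21 seize.
  N14 sheds 170 L/s to N25: 170 each.
    N25: 40+170 = 210 > 80
  N21 sheds 110 L/s: no online neighbours, lost.
Round 3 — N25 seizes.
  N25 sheds 210 L/s: no online neighbours, lost.
No further seizures.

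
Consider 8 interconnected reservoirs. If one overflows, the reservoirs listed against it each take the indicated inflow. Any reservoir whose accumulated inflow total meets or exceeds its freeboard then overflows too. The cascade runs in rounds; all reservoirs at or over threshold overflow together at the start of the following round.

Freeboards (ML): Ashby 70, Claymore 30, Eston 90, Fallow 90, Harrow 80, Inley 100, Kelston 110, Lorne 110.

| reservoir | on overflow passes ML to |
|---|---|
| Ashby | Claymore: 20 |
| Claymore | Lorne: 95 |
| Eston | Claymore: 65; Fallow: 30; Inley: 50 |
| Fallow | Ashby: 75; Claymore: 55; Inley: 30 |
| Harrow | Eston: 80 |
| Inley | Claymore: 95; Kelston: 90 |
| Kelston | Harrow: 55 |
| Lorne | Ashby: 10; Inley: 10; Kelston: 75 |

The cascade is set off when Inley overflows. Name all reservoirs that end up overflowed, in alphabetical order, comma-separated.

Round 1 — Inley overflows (initial).
  Claymore: +95 → 95 ≥ 30
  Kelston: +90 → 90 < 110
Round 2 — Claymore overflows.
  Lorne: +95 → 95 < 110
No further overflows.

Claymore, Inley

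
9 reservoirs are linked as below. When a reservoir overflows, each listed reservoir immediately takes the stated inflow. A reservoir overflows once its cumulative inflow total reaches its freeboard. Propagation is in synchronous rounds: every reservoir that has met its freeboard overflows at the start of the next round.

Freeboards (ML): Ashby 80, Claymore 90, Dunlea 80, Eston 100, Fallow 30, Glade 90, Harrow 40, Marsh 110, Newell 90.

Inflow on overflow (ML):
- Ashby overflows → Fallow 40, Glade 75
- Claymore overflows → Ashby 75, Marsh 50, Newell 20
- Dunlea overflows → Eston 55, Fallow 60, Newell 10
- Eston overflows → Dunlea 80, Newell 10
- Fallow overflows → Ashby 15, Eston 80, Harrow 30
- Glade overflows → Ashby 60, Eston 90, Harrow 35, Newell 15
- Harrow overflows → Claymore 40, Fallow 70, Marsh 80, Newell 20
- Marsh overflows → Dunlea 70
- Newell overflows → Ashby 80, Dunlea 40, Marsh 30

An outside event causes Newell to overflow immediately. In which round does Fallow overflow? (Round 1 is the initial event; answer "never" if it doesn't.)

Round 1 — Newell overflows (initial).
  Ashby: +80 → 80 ≥ 80
  Dunlea: +40 → 40 < 80
  Marsh: +30 → 30 < 110
Round 2 — Ashby overflows.
  Fallow: +40 → 40 ≥ 30
  Glade: +75 → 75 < 90
Round 3 — Fallow overflows.
  Eston: +80 → 80 < 100
  Harrow: +30 → 30 < 40
No further overflows.

3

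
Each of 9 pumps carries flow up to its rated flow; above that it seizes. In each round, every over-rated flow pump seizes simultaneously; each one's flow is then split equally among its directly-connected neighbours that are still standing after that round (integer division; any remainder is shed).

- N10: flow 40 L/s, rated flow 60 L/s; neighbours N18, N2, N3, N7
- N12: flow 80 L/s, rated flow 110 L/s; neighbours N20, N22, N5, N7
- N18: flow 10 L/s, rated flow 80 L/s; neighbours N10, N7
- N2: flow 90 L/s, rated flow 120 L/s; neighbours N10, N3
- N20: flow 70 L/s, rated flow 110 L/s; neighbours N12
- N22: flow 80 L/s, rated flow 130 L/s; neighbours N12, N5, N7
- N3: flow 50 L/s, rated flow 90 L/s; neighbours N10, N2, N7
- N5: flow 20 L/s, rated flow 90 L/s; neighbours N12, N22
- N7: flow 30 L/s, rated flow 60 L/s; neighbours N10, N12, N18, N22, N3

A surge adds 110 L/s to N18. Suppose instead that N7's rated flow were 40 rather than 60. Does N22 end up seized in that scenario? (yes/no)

no

With N7's rated flow at 40:
Round 1 — N18 at 120 > 80. N18 seizes.
  N18 sheds 120 L/s to N10, N7: 60 each.
    N10: 40+60 = 100 > 60
    N7: 30+60 = 90 > 40
Round 2 — N10, N7 seize.
  N10 sheds 100 L/s to N2, N3: 50 each.
    N2: 90+50 = 140 > 120
    N3: 50+50 = 100 > 90
  N7 sheds 90 L/s to N12, N22, N3: 30 each.
    N12: 80+30 = 110 ≤ 110
    N22: 80+30 = 110 ≤ 130
    N3: 100+30 = 130 > 90
Round 3 — N2, N3 seize.
  N2 sheds 140 L/s: no online neighbours, lost.
  N3 sheds 130 L/s: no online neighbours, lost.
No further seizures.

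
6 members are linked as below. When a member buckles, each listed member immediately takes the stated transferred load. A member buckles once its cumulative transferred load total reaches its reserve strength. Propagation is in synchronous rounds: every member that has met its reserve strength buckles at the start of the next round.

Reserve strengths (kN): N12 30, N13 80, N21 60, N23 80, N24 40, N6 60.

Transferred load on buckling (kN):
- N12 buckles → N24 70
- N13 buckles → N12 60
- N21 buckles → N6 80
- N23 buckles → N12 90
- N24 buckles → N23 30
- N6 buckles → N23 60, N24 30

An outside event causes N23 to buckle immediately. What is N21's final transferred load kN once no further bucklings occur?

0

Round 1 — N23 buckles (initial).
  N12: +90 → 90 ≥ 30
Round 2 — N12 buckles.
  N24: +70 → 70 ≥ 40
Round 3 — N24 buckles.
No further bucklings.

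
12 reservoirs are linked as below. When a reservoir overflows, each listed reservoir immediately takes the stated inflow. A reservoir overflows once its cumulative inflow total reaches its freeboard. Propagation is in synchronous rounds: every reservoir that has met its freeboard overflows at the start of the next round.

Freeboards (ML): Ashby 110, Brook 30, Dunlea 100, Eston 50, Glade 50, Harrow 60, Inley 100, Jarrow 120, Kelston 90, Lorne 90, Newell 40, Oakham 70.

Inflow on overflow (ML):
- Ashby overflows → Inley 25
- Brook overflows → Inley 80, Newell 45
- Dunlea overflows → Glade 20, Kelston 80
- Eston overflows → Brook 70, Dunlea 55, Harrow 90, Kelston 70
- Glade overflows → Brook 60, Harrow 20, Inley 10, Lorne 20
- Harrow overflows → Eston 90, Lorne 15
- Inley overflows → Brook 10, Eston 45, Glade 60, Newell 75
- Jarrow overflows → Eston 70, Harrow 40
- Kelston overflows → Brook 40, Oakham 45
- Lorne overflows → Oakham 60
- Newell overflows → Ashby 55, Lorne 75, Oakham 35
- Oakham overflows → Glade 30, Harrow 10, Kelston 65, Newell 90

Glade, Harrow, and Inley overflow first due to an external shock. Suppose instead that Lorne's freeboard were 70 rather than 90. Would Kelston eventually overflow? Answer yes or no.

With Lorne's freeboard at 70:
Round 1 — Glade, Harrow, Inley overflow (initial).
  Brook: +60+10 → 70 ≥ 30
  Eston: +90+45 → 135 ≥ 50
  Lorne: +20+15 → 35 < 70
  Newell: +75 → 75 ≥ 40
Round 2 — Brook, Eston, Newell overflow.
  Ashby: +55 → 55 < 110
  Dunlea: +55 → 55 < 100
  Kelston: +70 → 70 < 90
  Lorne: +75 → 110 ≥ 70
  Oakham: +35 → 35 < 70
Round 3 — Lorne overflows.
  Oakham: +60 → 95 ≥ 70
Round 4 — Oakham overflows.
  Kelston: +65 → 135 ≥ 90
Round 5 — Kelston overflows.
No further overflows.

yes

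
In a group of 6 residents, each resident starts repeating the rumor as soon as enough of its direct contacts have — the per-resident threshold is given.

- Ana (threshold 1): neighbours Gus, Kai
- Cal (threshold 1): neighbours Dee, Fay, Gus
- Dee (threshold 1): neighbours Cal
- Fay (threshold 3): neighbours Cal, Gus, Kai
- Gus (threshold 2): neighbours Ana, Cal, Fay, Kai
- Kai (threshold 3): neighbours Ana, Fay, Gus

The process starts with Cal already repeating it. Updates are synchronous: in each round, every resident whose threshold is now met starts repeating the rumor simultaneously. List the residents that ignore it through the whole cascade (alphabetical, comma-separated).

Ana, Fay, Gus, Kai

Round 1 — Cal starts repeating the rumor (initial).
Round 2 — checking thresholds:
  Dee: 1 of 1 neighbours ≥ 1, starts repeating the rumor.
  Fay: 1 of 3 neighbours < 3, holds.
  Gus: 1 of 4 neighbours < 2, holds.
Round 3 — no new spreads; cascade stops.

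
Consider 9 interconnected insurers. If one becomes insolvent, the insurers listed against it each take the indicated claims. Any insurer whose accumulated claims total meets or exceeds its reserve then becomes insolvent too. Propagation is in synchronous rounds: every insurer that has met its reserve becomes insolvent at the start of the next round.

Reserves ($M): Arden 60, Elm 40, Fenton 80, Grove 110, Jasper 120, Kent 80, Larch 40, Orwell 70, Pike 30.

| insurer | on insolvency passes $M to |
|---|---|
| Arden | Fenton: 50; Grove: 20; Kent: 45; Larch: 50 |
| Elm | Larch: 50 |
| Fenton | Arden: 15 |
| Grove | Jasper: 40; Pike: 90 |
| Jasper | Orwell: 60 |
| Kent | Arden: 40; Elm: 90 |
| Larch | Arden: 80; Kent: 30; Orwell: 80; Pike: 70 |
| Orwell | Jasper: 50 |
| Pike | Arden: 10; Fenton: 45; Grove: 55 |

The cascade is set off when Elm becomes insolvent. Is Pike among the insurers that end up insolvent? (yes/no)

Round 1 — Elm becomes insolvent (initial).
  Larch: +50 → 50 ≥ 40
Round 2 — Larch becomes insolvent.
  Arden: +80 → 80 ≥ 60
  Kent: +30 → 30 < 80
  Orwell: +80 → 80 ≥ 70
  Pike: +70 → 70 ≥ 30
Round 3 — Arden, Orwell, Pike become insolvent.
  Fenton: +50+45 → 95 ≥ 80
  Grove: +20+55 → 75 < 110
  Jasper: +50 → 50 < 120
  Kent: +45 → 75 < 80
Round 4 — Fenton becomes insolvent.
No further insolvencies.

yes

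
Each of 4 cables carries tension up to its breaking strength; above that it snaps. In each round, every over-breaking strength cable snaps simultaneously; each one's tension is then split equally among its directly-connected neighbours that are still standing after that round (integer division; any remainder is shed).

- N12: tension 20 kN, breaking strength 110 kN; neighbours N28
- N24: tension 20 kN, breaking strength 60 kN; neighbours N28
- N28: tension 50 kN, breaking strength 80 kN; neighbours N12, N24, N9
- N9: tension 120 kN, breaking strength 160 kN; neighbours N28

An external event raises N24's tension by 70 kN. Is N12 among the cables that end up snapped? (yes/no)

Round 1 — N24 at 90 > 60. N24 snaps.
  N24 sheds 90 kN to N28: 90 each.
    N28: 50+90 = 140 > 80
Round 2 — N28 snaps.
  N28 sheds 140 kN to N12, N9: 70 each.
    N12: 20+70 = 90 ≤ 110
    N9: 120+70 = 190 > 160
Round 3 — N9 snaps.
  N9 sheds 190 kN: no online neighbours, lost.
No further breaks.

no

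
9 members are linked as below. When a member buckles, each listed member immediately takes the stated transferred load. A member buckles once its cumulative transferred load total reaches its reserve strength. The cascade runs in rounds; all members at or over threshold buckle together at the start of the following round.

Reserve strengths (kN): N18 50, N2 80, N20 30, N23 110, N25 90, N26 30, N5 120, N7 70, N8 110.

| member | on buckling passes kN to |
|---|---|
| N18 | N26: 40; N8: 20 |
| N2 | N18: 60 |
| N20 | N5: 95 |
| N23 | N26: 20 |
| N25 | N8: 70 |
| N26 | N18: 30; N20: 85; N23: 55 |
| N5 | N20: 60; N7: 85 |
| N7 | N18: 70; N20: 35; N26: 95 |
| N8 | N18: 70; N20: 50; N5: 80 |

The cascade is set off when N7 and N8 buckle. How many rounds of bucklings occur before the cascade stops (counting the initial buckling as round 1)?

Round 1 — N7, N8 buckle (initial).
  N18: +70+70 → 140 ≥ 50
  N20: +35+50 → 85 ≥ 30
  N26: +95 → 95 ≥ 30
  N5: +80 → 80 < 120
Round 2 — N18, N20, N26 buckle.
  N23: +55 → 55 < 110
  N5: +95 → 175 ≥ 120
Round 3 — N5 buckles.
No further bucklings.

3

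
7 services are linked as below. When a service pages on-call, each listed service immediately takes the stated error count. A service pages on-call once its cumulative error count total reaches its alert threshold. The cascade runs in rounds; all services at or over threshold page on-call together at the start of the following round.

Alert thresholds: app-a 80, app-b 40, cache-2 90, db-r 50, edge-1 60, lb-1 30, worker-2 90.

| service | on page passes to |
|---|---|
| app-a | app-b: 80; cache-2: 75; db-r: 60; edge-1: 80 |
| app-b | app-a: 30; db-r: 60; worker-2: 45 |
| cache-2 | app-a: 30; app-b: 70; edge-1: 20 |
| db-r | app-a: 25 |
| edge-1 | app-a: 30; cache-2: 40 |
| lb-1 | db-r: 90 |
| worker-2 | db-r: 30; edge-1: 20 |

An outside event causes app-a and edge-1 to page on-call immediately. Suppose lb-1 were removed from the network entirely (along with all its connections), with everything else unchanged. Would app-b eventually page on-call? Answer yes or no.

yes

With lb-1 removed:
Round 1 — app-a, edge-1 page on-call (initial).
  app-b: +80 → 80 ≥ 40
  cache-2: +75+40 → 115 ≥ 90
  db-r: +60 → 60 ≥ 50
Round 2 — app-b, cache-2, db-r page on-call.
  worker-2: +45 → 45 < 90
No further pages.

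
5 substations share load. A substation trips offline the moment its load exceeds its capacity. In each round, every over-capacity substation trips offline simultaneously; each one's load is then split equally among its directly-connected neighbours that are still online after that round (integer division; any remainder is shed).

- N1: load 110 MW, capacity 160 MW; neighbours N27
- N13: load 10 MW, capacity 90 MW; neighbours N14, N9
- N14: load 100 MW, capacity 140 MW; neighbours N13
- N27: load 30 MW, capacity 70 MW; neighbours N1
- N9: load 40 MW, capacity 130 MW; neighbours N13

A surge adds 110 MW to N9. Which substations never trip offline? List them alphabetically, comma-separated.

N1, N27

Round 1 — N9 at 150 > 130. N9 trips offline.
  N9 sheds 150 MW to N13: 150 each.
    N13: 10+150 = 160 > 90
Round 2 — N13 trips offline.
  N13 sheds 160 MW to N14: 160 each.
    N14: 100+160 = 260 > 140
Round 3 — N14 trips offline.
  N14 sheds 260 MW: no online neighbours, lost.
No further trips.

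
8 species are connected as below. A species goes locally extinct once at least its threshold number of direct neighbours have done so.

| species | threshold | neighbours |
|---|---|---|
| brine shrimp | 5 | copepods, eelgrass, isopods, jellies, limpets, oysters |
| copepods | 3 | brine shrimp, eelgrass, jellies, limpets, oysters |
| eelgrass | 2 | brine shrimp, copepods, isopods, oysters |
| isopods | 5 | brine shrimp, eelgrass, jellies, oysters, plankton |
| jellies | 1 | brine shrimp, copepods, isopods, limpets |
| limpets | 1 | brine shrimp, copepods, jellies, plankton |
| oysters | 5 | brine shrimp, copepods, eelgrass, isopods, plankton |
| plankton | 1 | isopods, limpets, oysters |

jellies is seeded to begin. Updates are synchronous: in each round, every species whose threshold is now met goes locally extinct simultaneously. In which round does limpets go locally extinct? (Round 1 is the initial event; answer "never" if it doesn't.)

Round 1 — jellies goes locally extinct (initial).
Round 2 — checking thresholds:
  brine shrimp: 1 of 6 neighbours < 5, holds.
  copepods: 1 of 5 neighbours < 3, holds.
  isopods: 1 of 5 neighbours < 5, holds.
  limpets: 1 of 4 neighbours ≥ 1, goes locally extinct.
Round 3 — checking thresholds:
  brine shrimp: 2 of 6 neighbours < 5, holds.
  copepods: 2 of 5 neighbours < 3, holds.
  isopods: 1 of 5 neighbours < 5, holds.
  plankton: 1 of 3 neighbours ≥ 1, goes locally extinct.
Round 4 — no new extinctions; cascade stops.

2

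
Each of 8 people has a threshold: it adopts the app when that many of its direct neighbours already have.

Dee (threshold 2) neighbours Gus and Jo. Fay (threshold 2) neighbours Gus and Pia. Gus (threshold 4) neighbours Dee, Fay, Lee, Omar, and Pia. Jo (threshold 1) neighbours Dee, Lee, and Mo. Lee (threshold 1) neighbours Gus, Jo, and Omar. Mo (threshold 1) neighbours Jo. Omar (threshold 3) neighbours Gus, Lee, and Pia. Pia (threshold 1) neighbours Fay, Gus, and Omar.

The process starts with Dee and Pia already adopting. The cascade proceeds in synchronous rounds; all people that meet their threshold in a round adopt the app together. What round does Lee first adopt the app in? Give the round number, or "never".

Round 1 — Dee, Pia adopt the app (initial).
Round 2 — checking thresholds:
  Fay: 1 of 2 neighbours < 2, holds.
  Gus: 2 of 5 neighbours < 4, holds.
  Jo: 1 of 3 neighbours ≥ 1, adopts the app.
  Omar: 1 of 3 neighbours < 3, holds.
Round 3 — checking thresholds:
  Fay: 1 of 2 neighbours < 2, holds.
  Gus: 2 of 5 neighbours < 4, holds.
  Lee: 1 of 3 neighbours ≥ 1, adopts the app.
  Mo: 1 of 1 neighbours ≥ 1, adopts the app.
  Omar: 1 of 3 neighbours < 3, holds.
Round 4 — no new adoptions; cascade stops.

3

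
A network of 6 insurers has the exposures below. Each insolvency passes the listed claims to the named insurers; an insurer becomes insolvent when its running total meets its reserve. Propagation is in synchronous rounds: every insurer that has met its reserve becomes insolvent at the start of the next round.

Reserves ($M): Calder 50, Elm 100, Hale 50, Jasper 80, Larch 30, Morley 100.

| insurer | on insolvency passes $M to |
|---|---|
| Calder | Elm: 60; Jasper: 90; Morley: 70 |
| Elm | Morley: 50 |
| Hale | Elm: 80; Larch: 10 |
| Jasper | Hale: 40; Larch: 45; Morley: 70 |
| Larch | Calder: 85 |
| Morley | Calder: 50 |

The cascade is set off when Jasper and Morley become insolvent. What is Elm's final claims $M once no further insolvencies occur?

60

Round 1 — Jasper, Morley become insolvent (initial).
  Calder: +50 → 50 ≥ 50
  Hale: +40 → 40 < 50
  Larch: +45 → 45 ≥ 30
Round 2 — Calder, Larch become insolvent.
  Elm: +60 → 60 < 100
No further insolvencies.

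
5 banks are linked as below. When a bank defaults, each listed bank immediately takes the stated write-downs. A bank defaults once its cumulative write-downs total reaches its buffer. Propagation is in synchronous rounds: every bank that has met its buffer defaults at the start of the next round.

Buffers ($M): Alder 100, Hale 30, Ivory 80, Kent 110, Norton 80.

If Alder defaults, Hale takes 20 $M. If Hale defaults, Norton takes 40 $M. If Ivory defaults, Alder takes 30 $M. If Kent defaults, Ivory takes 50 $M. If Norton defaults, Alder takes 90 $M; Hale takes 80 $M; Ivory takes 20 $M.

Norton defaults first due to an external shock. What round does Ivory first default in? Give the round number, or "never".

Round 1 — Norton defaults (initial).
  Alder: +90 → 90 < 100
  Hale: +80 → 80 ≥ 30
  Ivory: +20 → 20 < 80
Round 2 — Hale defaults.
No further defaults.

never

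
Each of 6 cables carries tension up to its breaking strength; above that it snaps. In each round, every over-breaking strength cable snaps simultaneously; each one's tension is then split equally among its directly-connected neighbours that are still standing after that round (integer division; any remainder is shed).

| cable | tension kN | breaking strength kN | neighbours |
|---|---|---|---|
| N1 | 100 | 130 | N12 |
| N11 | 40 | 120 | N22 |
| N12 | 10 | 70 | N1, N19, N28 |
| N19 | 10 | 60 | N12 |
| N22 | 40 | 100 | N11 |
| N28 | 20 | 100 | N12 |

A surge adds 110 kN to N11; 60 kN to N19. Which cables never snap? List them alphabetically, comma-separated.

Round 1 — N11 at 150 > 120; N19 at 70 > 60. N11, N19 snap.
  N11 sheds 150 kN to N22: 150 each.
    N22: 40+150 = 190 > 100
  N19 sheds 70 kN to N12: 70 each.
    N12: 10+70 = 80 > 70
Round 2 — N12, N22 snap.
  N12 sheds 80 kN to N1, N28: 40 each.
    N1: 100+40 = 140 > 130
    N28: 20+40 = 60 ≤ 100
  N22 sheds 190 kN: no online neighbours, lost.
Round 3 — N1 snaps.
  N1 sheds 140 kN: no online neighbours, lost.
No further breaks.

N28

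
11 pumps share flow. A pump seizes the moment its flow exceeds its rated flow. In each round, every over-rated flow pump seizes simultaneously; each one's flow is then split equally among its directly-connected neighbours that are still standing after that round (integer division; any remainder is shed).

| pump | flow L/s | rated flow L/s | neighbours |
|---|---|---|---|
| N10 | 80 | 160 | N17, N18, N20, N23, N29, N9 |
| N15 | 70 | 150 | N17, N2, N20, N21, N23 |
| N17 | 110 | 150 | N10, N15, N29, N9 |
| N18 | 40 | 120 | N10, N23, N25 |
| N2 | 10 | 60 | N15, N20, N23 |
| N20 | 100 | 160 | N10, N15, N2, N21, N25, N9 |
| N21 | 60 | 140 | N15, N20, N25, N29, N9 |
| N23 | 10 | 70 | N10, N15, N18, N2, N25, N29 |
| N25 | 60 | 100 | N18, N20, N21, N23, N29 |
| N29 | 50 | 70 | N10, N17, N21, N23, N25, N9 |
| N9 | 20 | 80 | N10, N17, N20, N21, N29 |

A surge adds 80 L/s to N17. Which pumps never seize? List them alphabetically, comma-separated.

none

Round 1 — N17 at 190 > 150. N17 seizes.
  N17 sheds 190 L/s to N10, N15, N29, N9: 47 each (2 lost).
    N10: 80+47 = 127 ≤ 160
    N15: 70+47 = 117 ≤ 150
    N29: 50+47 = 97 > 70
    N9: 20+47 = 67 ≤ 80
Round 2 — N29 seizes.
  N29 sheds 97 L/s to N10, N21, N23, N25, N9: 19 each (2 lost).
    N10: 127+19 = 146 ≤ 160
    N21: 60+19 = 79 ≤ 140
    N23: 10+19 = 29 ≤ 70
    N25: 60+19 = 79 ≤ 100
    N9: 67+19 = 86 > 80
Round 3 — N9 seizes.
  N9 sheds 86 L/s to N10, N20, N21: 28 each (2 lost).
    N10: 146+28 = 174 > 160
    N20: 100+28 = 128 ≤ 160
    N21: 79+28 = 107 ≤ 140
Round 4 — N10 seizes.
  N10 sheds 174 L/s to N18, N20, N23: 58 each.
    N18: 40+58 = 98 ≤ 120
    N20: 128+58 = 186 > 160
    N23: 29+58 = 87 > 70
Round 5 — N20, N23 seize.
  N20 sheds 186 L/s to N15, N2, N21, N25: 46 each (2 lost).
    N15: 117+46 = 163 > 150
    N2: 10+46 = 56 ≤ 60
    N21: 107+46 = 153 > 140
    N25: 79+46 = 125 > 100
  N23 sheds 87 L/s to N15, N18, N2, N25: 21 each (3 lost).
    N15: 163+21 = 184 > 150
    N18: 98+21 = 119 ≤ 120
    N2: 56+21 = 77 > 60
    N25: 125+21 = 146 > 100
Round 6 — N15, N2, N21, N25 seize.
  N15 sheds 184 L/s: no online neighbours, lost.
  N2 sheds 77 L/s: no online neighbours, lost.
  N21 sheds 153 L/s: no online neighbours, lost.
  N25 sheds 146 L/s to N18: 146 each.
    N18: 119+146 = 265 > 120
Round 7 — N18 seizes.
  N18 sheds 265 L/s: no online neighbours, lost.
No further seizures.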